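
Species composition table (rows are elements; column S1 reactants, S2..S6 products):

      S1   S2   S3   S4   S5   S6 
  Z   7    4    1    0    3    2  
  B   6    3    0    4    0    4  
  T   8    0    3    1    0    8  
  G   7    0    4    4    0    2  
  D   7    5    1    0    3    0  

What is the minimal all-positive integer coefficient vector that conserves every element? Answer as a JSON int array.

Z: 4·7 = 28 | 4·4+5·1+1·0+1·3+2·2 = 28
B: 4·6 = 24 | 4·3+5·0+1·4+1·0+2·4 = 24
T: 4·8 = 32 | 4·0+5·3+1·1+1·0+2·8 = 32
G: 4·7 = 28 | 4·0+5·4+1·4+1·0+2·2 = 28
D: 4·7 = 28 | 4·5+5·1+1·0+1·3+2·0 = 28
gcd(4,4,5,1,1,2) = 1

Coefficients: [4, 4, 5, 1, 1, 2]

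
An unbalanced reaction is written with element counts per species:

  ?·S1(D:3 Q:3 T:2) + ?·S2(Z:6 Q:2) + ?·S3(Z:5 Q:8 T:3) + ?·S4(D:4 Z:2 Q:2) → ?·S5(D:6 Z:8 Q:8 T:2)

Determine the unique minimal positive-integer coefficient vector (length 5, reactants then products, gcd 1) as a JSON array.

Coefficients: [2, 3, 2, 6, 5]

D: 2·3+3·0+2·0+6·4 = 30 | 5·6 = 30
Z: 2·0+3·6+2·5+6·2 = 40 | 5·8 = 40
Q: 2·3+3·2+2·8+6·2 = 40 | 5·8 = 40
T: 2·2+3·0+2·3+6·0 = 10 | 5·2 = 10
gcd(2,3,2,6,5) = 1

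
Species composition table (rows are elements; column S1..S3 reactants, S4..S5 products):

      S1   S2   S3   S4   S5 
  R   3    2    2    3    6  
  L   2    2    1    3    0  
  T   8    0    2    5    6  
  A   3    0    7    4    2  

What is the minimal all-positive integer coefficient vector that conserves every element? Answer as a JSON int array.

R: 4·3+4·2+2·2 = 24 | 6·3+1·6 = 24
L: 4·2+4·2+2·1 = 18 | 6·3+1·0 = 18
T: 4·8+4·0+2·2 = 36 | 6·5+1·6 = 36
A: 4·3+4·0+2·7 = 26 | 6·4+1·2 = 26
gcd(4,4,2,6,1) = 1

Coefficients: [4, 4, 2, 6, 1]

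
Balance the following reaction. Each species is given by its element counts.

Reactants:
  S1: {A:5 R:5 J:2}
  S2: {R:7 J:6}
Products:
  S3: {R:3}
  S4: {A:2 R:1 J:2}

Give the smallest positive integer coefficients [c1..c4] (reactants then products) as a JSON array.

Coefficients: [2, 1, 4, 5]

A: 2·5+1·0 = 10 | 4·0+5·2 = 10
R: 2·5+1·7 = 17 | 4·3+5·1 = 17
J: 2·2+1·6 = 10 | 4·0+5·2 = 10
gcd(2,1,4,5) = 1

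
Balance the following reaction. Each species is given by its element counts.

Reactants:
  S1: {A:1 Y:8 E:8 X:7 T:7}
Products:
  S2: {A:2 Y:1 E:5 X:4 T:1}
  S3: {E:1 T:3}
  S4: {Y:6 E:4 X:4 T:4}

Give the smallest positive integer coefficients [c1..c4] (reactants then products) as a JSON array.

Coefficients: [4, 2, 2, 5]

A: 4·1 = 4 | 2·2+2·0+5·0 = 4
Y: 4·8 = 32 | 2·1+2·0+5·6 = 32
E: 4·8 = 32 | 2·5+2·1+5·4 = 32
X: 4·7 = 28 | 2·4+2·0+5·4 = 28
T: 4·7 = 28 | 2·1+2·3+5·4 = 28
gcd(4,2,2,5) = 1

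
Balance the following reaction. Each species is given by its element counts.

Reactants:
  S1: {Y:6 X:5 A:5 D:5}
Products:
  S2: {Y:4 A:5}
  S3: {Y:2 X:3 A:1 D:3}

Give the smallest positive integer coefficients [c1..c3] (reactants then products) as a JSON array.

Y: 3·6 = 18 | 2·4+5·2 = 18
X: 3·5 = 15 | 2·0+5·3 = 15
A: 3·5 = 15 | 2·5+5·1 = 15
D: 3·5 = 15 | 2·0+5·3 = 15
gcd(3,2,5) = 1

Coefficients: [3, 2, 5]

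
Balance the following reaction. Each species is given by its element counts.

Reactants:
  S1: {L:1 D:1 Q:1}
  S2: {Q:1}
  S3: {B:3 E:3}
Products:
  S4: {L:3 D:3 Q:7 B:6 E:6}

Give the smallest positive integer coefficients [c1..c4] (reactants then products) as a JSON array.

Coefficients: [3, 4, 2, 1]

L: 3·1+4·0+2·0 = 3 | 1·3 = 3
D: 3·1+4·0+2·0 = 3 | 1·3 = 3
Q: 3·1+4·1+2·0 = 7 | 1·7 = 7
B: 3·0+4·0+2·3 = 6 | 1·6 = 6
E: 3·0+4·0+2·3 = 6 | 1·6 = 6
gcd(3,4,2,1) = 1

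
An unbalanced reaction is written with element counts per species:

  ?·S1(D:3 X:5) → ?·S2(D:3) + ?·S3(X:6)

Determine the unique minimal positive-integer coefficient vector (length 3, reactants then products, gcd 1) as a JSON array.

D: 6·3 = 18 | 6·3+5·0 = 18
X: 6·5 = 30 | 6·0+5·6 = 30
gcd(6,6,5) = 1

Coefficients: [6, 6, 5]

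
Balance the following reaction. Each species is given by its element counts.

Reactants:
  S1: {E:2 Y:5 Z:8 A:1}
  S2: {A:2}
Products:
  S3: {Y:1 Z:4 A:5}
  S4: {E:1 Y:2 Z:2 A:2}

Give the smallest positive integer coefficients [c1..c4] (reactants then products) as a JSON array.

E: 1·2+4·0 = 2 | 1·0+2·1 = 2
Y: 1·5+4·0 = 5 | 1·1+2·2 = 5
Z: 1·8+4·0 = 8 | 1·4+2·2 = 8
A: 1·1+4·2 = 9 | 1·5+2·2 = 9
gcd(1,4,1,2) = 1

Coefficients: [1, 4, 1, 2]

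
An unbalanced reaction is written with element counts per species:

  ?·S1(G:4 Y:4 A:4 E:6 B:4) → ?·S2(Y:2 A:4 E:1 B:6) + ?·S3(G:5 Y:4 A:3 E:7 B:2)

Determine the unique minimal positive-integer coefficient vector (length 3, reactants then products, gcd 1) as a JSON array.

Coefficients: [5, 2, 4]

G: 5·4 = 20 | 2·0+4·5 = 20
Y: 5·4 = 20 | 2·2+4·4 = 20
A: 5·4 = 20 | 2·4+4·3 = 20
E: 5·6 = 30 | 2·1+4·7 = 30
B: 5·4 = 20 | 2·6+4·2 = 20
gcd(5,2,4) = 1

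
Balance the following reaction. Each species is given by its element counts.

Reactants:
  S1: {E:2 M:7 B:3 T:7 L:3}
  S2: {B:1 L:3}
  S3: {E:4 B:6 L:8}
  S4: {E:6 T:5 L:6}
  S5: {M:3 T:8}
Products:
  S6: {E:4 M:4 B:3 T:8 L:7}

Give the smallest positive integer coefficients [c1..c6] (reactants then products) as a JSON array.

E: 2·2+3·0+1·4+2·6+2·0 = 20 | 5·4 = 20
M: 2·7+3·0+1·0+2·0+2·3 = 20 | 5·4 = 20
B: 2·3+3·1+1·6+2·0+2·0 = 15 | 5·3 = 15
T: 2·7+3·0+1·0+2·5+2·8 = 40 | 5·8 = 40
L: 2·3+3·3+1·8+2·6+2·0 = 35 | 5·7 = 35
gcd(2,3,1,2,2,5) = 1

Coefficients: [2, 3, 1, 2, 2, 5]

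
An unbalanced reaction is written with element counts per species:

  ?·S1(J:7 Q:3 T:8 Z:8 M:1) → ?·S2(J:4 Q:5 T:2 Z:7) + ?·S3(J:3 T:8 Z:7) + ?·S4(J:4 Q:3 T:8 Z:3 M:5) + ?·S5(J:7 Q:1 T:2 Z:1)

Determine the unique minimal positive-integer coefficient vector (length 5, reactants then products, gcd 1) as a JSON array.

J: 5·7 = 35 | 2·4+3·3+1·4+2·7 = 35
Q: 5·3 = 15 | 2·5+3·0+1·3+2·1 = 15
T: 5·8 = 40 | 2·2+3·8+1·8+2·2 = 40
Z: 5·8 = 40 | 2·7+3·7+1·3+2·1 = 40
M: 5·1 = 5 | 2·0+3·0+1·5+2·0 = 5
gcd(5,2,3,1,2) = 1

Coefficients: [5, 2, 3, 1, 2]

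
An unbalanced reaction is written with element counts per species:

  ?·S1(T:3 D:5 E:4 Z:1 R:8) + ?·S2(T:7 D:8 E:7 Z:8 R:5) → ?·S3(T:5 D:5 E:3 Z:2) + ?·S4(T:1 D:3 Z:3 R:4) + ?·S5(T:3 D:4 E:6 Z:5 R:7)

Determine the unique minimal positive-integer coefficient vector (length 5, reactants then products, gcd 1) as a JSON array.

Coefficients: [1, 2, 2, 1, 2]

T: 1·3+2·7 = 17 | 2·5+1·1+2·3 = 17
D: 1·5+2·8 = 21 | 2·5+1·3+2·4 = 21
E: 1·4+2·7 = 18 | 2·3+1·0+2·6 = 18
Z: 1·1+2·8 = 17 | 2·2+1·3+2·5 = 17
R: 1·8+2·5 = 18 | 2·0+1·4+2·7 = 18
gcd(1,2,2,1,2) = 1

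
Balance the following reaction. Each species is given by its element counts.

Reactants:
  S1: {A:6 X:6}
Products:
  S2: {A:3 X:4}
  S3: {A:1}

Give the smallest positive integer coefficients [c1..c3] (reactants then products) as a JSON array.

Coefficients: [2, 3, 3]

A: 2·6 = 12 | 3·3+3·1 = 12
X: 2·6 = 12 | 3·4+3·0 = 12
gcd(2,3,3) = 1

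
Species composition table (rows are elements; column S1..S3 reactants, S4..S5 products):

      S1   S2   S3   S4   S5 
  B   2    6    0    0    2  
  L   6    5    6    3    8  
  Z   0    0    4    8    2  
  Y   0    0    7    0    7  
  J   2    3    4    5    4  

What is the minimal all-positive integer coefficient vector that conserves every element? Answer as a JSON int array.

B: 1·2+1·6+4·0 = 8 | 1·0+4·2 = 8
L: 1·6+1·5+4·6 = 35 | 1·3+4·8 = 35
Z: 1·0+1·0+4·4 = 16 | 1·8+4·2 = 16
Y: 1·0+1·0+4·7 = 28 | 1·0+4·7 = 28
J: 1·2+1·3+4·4 = 21 | 1·5+4·4 = 21
gcd(1,1,4,1,4) = 1

Coefficients: [1, 1, 4, 1, 4]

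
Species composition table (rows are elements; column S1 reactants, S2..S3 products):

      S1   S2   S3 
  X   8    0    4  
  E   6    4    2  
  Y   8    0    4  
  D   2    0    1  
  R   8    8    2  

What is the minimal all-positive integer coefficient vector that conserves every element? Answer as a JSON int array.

X: 2·8 = 16 | 1·0+4·4 = 16
E: 2·6 = 12 | 1·4+4·2 = 12
Y: 2·8 = 16 | 1·0+4·4 = 16
D: 2·2 = 4 | 1·0+4·1 = 4
R: 2·8 = 16 | 1·8+4·2 = 16
gcd(2,1,4) = 1

Coefficients: [2, 1, 4]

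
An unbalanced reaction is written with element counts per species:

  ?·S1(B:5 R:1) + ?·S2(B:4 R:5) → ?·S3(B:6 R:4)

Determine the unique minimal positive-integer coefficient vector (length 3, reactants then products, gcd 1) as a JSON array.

B: 2·5+2·4 = 18 | 3·6 = 18
R: 2·1+2·5 = 12 | 3·4 = 12
gcd(2,2,3) = 1

Coefficients: [2, 2, 3]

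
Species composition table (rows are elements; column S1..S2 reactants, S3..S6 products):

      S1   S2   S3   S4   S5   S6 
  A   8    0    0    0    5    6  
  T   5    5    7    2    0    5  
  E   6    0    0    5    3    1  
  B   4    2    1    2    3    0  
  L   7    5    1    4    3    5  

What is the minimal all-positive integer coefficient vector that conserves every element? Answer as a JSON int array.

Coefficients: [6, 1, 2, 3, 6, 3]

A: 6·8+1·0 = 48 | 2·0+3·0+6·5+3·6 = 48
T: 6·5+1·5 = 35 | 2·7+3·2+6·0+3·5 = 35
E: 6·6+1·0 = 36 | 2·0+3·5+6·3+3·1 = 36
B: 6·4+1·2 = 26 | 2·1+3·2+6·3+3·0 = 26
L: 6·7+1·5 = 47 | 2·1+3·4+6·3+3·5 = 47
gcd(6,1,2,3,6,3) = 1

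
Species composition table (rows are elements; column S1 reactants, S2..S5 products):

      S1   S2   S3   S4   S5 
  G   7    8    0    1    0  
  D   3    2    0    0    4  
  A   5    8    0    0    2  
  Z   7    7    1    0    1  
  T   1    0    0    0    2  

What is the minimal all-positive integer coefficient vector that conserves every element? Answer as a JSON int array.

Coefficients: [2, 1, 6, 6, 1]

G: 2·7 = 14 | 1·8+6·0+6·1+1·0 = 14
D: 2·3 = 6 | 1·2+6·0+6·0+1·4 = 6
A: 2·5 = 10 | 1·8+6·0+6·0+1·2 = 10
Z: 2·7 = 14 | 1·7+6·1+6·0+1·1 = 14
T: 2·1 = 2 | 1·0+6·0+6·0+1·2 = 2
gcd(2,1,6,6,1) = 1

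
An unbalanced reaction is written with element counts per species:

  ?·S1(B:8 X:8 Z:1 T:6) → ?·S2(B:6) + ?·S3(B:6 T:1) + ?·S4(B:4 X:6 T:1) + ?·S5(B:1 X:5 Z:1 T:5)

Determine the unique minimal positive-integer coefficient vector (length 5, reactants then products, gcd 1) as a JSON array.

B: 6·8 = 48 | 2·6+3·6+3·4+6·1 = 48
X: 6·8 = 48 | 2·0+3·0+3·6+6·5 = 48
Z: 6·1 = 6 | 2·0+3·0+3·0+6·1 = 6
T: 6·6 = 36 | 2·0+3·1+3·1+6·5 = 36
gcd(6,2,3,3,6) = 1

Coefficients: [6, 2, 3, 3, 6]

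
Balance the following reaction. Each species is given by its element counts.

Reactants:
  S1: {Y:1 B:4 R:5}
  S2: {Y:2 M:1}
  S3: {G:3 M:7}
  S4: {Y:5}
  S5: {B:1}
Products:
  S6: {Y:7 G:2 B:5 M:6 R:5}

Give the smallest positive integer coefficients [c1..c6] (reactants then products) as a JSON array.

Coefficients: [3, 4, 2, 2, 3, 3]

Y: 3·1+4·2+2·0+2·5+3·0 = 21 | 3·7 = 21
G: 3·0+4·0+2·3+2·0+3·0 = 6 | 3·2 = 6
B: 3·4+4·0+2·0+2·0+3·1 = 15 | 3·5 = 15
M: 3·0+4·1+2·7+2·0+3·0 = 18 | 3·6 = 18
R: 3·5+4·0+2·0+2·0+3·0 = 15 | 3·5 = 15
gcd(3,4,2,2,3,3) = 1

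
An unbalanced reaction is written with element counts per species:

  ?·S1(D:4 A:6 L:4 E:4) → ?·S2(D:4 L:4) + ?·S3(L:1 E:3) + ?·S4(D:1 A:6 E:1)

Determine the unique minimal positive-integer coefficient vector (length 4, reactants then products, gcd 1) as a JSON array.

D: 4·4 = 16 | 3·4+4·0+4·1 = 16
A: 4·6 = 24 | 3·0+4·0+4·6 = 24
L: 4·4 = 16 | 3·4+4·1+4·0 = 16
E: 4·4 = 16 | 3·0+4·3+4·1 = 16
gcd(4,3,4,4) = 1

Coefficients: [4, 3, 4, 4]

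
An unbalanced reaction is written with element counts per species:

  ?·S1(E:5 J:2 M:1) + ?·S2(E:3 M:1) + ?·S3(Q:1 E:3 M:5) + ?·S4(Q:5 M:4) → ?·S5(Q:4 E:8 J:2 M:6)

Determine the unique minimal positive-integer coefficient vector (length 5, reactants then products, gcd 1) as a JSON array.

Q: 4·0+3·0+1·1+3·5 = 16 | 4·4 = 16
E: 4·5+3·3+1·3+3·0 = 32 | 4·8 = 32
J: 4·2+3·0+1·0+3·0 = 8 | 4·2 = 8
M: 4·1+3·1+1·5+3·4 = 24 | 4·6 = 24
gcd(4,3,1,3,4) = 1

Coefficients: [4, 3, 1, 3, 4]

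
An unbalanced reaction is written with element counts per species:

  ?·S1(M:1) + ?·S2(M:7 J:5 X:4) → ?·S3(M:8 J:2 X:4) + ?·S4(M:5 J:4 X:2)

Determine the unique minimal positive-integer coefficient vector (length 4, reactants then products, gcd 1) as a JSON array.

M: 4·1+2·7 = 18 | 1·8+2·5 = 18
J: 4·0+2·5 = 10 | 1·2+2·4 = 10
X: 4·0+2·4 = 8 | 1·4+2·2 = 8
gcd(4,2,1,2) = 1

Coefficients: [4, 2, 1, 2]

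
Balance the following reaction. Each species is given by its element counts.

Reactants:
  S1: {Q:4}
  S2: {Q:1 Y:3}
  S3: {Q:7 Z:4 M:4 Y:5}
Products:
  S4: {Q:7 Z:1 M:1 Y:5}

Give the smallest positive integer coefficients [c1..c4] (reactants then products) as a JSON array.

Coefficients: [4, 5, 1, 4]

Q: 4·4+5·1+1·7 = 28 | 4·7 = 28
Z: 4·0+5·0+1·4 = 4 | 4·1 = 4
M: 4·0+5·0+1·4 = 4 | 4·1 = 4
Y: 4·0+5·3+1·5 = 20 | 4·5 = 20
gcd(4,5,1,4) = 1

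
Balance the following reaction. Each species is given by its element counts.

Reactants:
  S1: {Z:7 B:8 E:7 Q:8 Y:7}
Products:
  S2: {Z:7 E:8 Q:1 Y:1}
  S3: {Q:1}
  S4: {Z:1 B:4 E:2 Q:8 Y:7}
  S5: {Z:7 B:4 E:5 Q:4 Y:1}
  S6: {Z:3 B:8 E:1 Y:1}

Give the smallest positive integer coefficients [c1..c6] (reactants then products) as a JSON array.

Coefficients: [6, 3, 1, 5, 1, 3]

Z: 6·7 = 42 | 3·7+1·0+5·1+1·7+3·3 = 42
B: 6·8 = 48 | 3·0+1·0+5·4+1·4+3·8 = 48
E: 6·7 = 42 | 3·8+1·0+5·2+1·5+3·1 = 42
Q: 6·8 = 48 | 3·1+1·1+5·8+1·4+3·0 = 48
Y: 6·7 = 42 | 3·1+1·0+5·7+1·1+3·1 = 42
gcd(6,3,1,5,1,3) = 1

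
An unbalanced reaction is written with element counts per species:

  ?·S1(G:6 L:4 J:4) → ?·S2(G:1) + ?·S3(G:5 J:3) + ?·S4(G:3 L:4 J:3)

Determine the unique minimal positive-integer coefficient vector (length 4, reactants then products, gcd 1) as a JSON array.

G: 3·6 = 18 | 4·1+1·5+3·3 = 18
L: 3·4 = 12 | 4·0+1·0+3·4 = 12
J: 3·4 = 12 | 4·0+1·3+3·3 = 12
gcd(3,4,1,3) = 1

Coefficients: [3, 4, 1, 3]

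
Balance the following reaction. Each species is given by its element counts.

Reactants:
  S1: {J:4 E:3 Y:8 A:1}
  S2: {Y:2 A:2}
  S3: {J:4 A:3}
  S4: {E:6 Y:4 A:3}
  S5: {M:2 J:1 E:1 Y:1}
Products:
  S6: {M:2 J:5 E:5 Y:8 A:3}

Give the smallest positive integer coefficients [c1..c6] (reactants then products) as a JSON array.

Coefficients: [4, 1, 2, 2, 6, 6]

M: 4·0+1·0+2·0+2·0+6·2 = 12 | 6·2 = 12
J: 4·4+1·0+2·4+2·0+6·1 = 30 | 6·5 = 30
E: 4·3+1·0+2·0+2·6+6·1 = 30 | 6·5 = 30
Y: 4·8+1·2+2·0+2·4+6·1 = 48 | 6·8 = 48
A: 4·1+1·2+2·3+2·3+6·0 = 18 | 6·3 = 18
gcd(4,1,2,2,6,6) = 1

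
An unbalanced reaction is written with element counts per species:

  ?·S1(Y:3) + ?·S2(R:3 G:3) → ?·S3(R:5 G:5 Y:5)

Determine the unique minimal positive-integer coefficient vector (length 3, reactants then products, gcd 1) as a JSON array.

Coefficients: [5, 5, 3]

R: 5·0+5·3 = 15 | 3·5 = 15
G: 5·0+5·3 = 15 | 3·5 = 15
Y: 5·3+5·0 = 15 | 3·5 = 15
gcd(5,5,3) = 1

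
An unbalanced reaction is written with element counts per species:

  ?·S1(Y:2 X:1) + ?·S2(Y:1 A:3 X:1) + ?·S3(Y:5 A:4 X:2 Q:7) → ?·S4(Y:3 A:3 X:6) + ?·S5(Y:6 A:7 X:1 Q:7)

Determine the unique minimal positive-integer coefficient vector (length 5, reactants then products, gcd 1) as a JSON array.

Y: 1·2+3·1+2·5 = 15 | 1·3+2·6 = 15
A: 1·0+3·3+2·4 = 17 | 1·3+2·7 = 17
X: 1·1+3·1+2·2 = 8 | 1·6+2·1 = 8
Q: 1·0+3·0+2·7 = 14 | 1·0+2·7 = 14
gcd(1,3,2,1,2) = 1

Coefficients: [1, 3, 2, 1, 2]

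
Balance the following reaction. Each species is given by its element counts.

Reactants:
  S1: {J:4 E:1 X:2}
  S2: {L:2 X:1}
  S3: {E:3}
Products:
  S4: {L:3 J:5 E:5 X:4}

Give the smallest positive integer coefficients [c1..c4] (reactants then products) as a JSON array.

Coefficients: [5, 6, 5, 4]

L: 5·0+6·2+5·0 = 12 | 4·3 = 12
J: 5·4+6·0+5·0 = 20 | 4·5 = 20
E: 5·1+6·0+5·3 = 20 | 4·5 = 20
X: 5·2+6·1+5·0 = 16 | 4·4 = 16
gcd(5,6,5,4) = 1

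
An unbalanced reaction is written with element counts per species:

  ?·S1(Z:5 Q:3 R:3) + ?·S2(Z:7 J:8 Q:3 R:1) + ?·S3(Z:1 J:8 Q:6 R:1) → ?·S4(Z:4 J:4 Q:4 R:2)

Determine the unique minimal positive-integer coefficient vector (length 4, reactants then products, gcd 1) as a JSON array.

Coefficients: [3, 1, 2, 6]

Z: 3·5+1·7+2·1 = 24 | 6·4 = 24
J: 3·0+1·8+2·8 = 24 | 6·4 = 24
Q: 3·3+1·3+2·6 = 24 | 6·4 = 24
R: 3·3+1·1+2·1 = 12 | 6·2 = 12
gcd(3,1,2,6) = 1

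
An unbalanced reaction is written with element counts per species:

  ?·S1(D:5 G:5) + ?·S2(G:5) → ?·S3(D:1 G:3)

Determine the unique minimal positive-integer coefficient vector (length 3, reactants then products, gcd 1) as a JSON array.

Coefficients: [1, 2, 5]

D: 1·5+2·0 = 5 | 5·1 = 5
G: 1·5+2·5 = 15 | 5·3 = 15
gcd(1,2,5) = 1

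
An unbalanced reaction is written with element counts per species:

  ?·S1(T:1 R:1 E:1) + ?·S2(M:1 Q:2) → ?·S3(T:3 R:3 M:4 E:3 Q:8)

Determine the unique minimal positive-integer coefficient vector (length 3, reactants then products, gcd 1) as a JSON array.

T: 3·1+4·0 = 3 | 1·3 = 3
R: 3·1+4·0 = 3 | 1·3 = 3
M: 3·0+4·1 = 4 | 1·4 = 4
E: 3·1+4·0 = 3 | 1·3 = 3
Q: 3·0+4·2 = 8 | 1·8 = 8
gcd(3,4,1) = 1

Coefficients: [3, 4, 1]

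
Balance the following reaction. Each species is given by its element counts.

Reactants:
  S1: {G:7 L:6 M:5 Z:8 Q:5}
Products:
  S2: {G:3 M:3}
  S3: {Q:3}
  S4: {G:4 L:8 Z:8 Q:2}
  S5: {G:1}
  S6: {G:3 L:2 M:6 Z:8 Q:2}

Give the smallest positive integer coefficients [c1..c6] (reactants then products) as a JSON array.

G: 3·7 = 21 | 3·3+3·0+2·4+1·1+1·3 = 21
L: 3·6 = 18 | 3·0+3·0+2·8+1·0+1·2 = 18
M: 3·5 = 15 | 3·3+3·0+2·0+1·0+1·6 = 15
Z: 3·8 = 24 | 3·0+3·0+2·8+1·0+1·8 = 24
Q: 3·5 = 15 | 3·0+3·3+2·2+1·0+1·2 = 15
gcd(3,3,3,2,1,1) = 1

Coefficients: [3, 3, 3, 2, 1, 1]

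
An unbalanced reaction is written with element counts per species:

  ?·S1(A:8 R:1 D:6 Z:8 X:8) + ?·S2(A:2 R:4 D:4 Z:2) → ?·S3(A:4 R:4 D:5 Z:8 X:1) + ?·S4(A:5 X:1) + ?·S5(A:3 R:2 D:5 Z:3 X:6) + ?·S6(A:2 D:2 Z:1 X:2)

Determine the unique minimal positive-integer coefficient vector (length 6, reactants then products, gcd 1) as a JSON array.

A: 6·8+6·2 = 60 | 5·4+3·5+5·3+5·2 = 60
R: 6·1+6·4 = 30 | 5·4+3·0+5·2+5·0 = 30
D: 6·6+6·4 = 60 | 5·5+3·0+5·5+5·2 = 60
Z: 6·8+6·2 = 60 | 5·8+3·0+5·3+5·1 = 60
X: 6·8+6·0 = 48 | 5·1+3·1+5·6+5·2 = 48
gcd(6,6,5,3,5,5) = 1

Coefficients: [6, 6, 5, 3, 5, 5]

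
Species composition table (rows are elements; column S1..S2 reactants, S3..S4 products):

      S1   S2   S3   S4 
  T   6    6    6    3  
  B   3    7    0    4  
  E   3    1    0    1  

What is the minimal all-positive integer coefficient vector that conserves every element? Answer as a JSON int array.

T: 1·6+3·6 = 24 | 1·6+6·3 = 24
B: 1·3+3·7 = 24 | 1·0+6·4 = 24
E: 1·3+3·1 = 6 | 1·0+6·1 = 6
gcd(1,3,1,6) = 1

Coefficients: [1, 3, 1, 6]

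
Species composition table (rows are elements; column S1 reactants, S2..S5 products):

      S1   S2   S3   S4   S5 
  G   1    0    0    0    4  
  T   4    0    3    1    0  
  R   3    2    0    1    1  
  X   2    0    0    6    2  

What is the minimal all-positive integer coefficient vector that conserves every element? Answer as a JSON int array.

G: 4·1 = 4 | 5·0+5·0+1·0+1·4 = 4
T: 4·4 = 16 | 5·0+5·3+1·1+1·0 = 16
R: 4·3 = 12 | 5·2+5·0+1·1+1·1 = 12
X: 4·2 = 8 | 5·0+5·0+1·6+1·2 = 8
gcd(4,5,5,1,1) = 1

Coefficients: [4, 5, 5, 1, 1]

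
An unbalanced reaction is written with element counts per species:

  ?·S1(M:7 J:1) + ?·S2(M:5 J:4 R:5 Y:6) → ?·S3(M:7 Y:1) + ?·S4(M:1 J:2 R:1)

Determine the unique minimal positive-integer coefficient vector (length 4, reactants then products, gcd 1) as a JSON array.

M: 6·7+1·5 = 47 | 6·7+5·1 = 47
J: 6·1+1·4 = 10 | 6·0+5·2 = 10
R: 6·0+1·5 = 5 | 6·0+5·1 = 5
Y: 6·0+1·6 = 6 | 6·1+5·0 = 6
gcd(6,1,6,5) = 1

Coefficients: [6, 1, 6, 5]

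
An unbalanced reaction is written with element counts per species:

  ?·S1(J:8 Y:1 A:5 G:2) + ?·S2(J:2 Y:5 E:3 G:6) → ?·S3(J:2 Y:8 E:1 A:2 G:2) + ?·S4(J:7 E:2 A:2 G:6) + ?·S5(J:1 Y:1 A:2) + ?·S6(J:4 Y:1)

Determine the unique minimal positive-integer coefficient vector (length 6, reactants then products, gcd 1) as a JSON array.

Coefficients: [6, 5, 3, 6, 6, 1]

J: 6·8+5·2 = 58 | 3·2+6·7+6·1+1·4 = 58
Y: 6·1+5·5 = 31 | 3·8+6·0+6·1+1·1 = 31
E: 6·0+5·3 = 15 | 3·1+6·2+6·0+1·0 = 15
A: 6·5+5·0 = 30 | 3·2+6·2+6·2+1·0 = 30
G: 6·2+5·6 = 42 | 3·2+6·6+6·0+1·0 = 42
gcd(6,5,3,6,6,1) = 1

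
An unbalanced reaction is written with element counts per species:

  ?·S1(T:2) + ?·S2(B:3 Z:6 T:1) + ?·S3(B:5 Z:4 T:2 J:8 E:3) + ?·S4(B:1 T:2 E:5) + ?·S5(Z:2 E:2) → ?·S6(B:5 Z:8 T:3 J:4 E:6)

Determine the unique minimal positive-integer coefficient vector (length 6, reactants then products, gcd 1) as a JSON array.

B: 1·0+4·3+3·5+3·1+6·0 = 30 | 6·5 = 30
Z: 1·0+4·6+3·4+3·0+6·2 = 48 | 6·8 = 48
T: 1·2+4·1+3·2+3·2+6·0 = 18 | 6·3 = 18
J: 1·0+4·0+3·8+3·0+6·0 = 24 | 6·4 = 24
E: 1·0+4·0+3·3+3·5+6·2 = 36 | 6·6 = 36
gcd(1,4,3,3,6,6) = 1

Coefficients: [1, 4, 3, 3, 6, 6]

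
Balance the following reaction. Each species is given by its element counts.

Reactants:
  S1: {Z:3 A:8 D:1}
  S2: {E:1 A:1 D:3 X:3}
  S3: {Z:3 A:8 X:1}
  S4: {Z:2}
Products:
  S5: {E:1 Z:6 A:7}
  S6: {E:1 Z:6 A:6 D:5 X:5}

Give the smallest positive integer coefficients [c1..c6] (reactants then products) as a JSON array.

Coefficients: [1, 3, 1, 6, 1, 2]

E: 1·0+3·1+1·0+6·0 = 3 | 1·1+2·1 = 3
Z: 1·3+3·0+1·3+6·2 = 18 | 1·6+2·6 = 18
A: 1·8+3·1+1·8+6·0 = 19 | 1·7+2·6 = 19
D: 1·1+3·3+1·0+6·0 = 10 | 1·0+2·5 = 10
X: 1·0+3·3+1·1+6·0 = 10 | 1·0+2·5 = 10
gcd(1,3,1,6,1,2) = 1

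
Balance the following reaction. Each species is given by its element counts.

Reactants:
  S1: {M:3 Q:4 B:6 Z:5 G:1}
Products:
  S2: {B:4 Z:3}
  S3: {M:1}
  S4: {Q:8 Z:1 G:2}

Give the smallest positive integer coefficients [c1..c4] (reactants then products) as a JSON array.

M: 2·3 = 6 | 3·0+6·1+1·0 = 6
Q: 2·4 = 8 | 3·0+6·0+1·8 = 8
B: 2·6 = 12 | 3·4+6·0+1·0 = 12
Z: 2·5 = 10 | 3·3+6·0+1·1 = 10
G: 2·1 = 2 | 3·0+6·0+1·2 = 2
gcd(2,3,6,1) = 1

Coefficients: [2, 3, 6, 1]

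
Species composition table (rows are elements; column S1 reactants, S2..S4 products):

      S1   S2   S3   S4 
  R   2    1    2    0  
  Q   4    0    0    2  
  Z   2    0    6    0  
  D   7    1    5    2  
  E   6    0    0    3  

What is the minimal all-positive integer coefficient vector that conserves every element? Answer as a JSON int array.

R: 3·2 = 6 | 4·1+1·2+6·0 = 6
Q: 3·4 = 12 | 4·0+1·0+6·2 = 12
Z: 3·2 = 6 | 4·0+1·6+6·0 = 6
D: 3·7 = 21 | 4·1+1·5+6·2 = 21
E: 3·6 = 18 | 4·0+1·0+6·3 = 18
gcd(3,4,1,6) = 1

Coefficients: [3, 4, 1, 6]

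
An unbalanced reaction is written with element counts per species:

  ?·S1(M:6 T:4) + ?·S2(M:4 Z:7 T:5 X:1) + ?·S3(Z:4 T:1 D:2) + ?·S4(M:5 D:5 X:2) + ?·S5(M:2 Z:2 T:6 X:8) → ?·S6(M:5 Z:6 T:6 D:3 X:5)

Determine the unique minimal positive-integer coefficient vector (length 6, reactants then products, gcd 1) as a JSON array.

M: 1·6+2·4+4·0+2·5+3·2 = 30 | 6·5 = 30
Z: 1·0+2·7+4·4+2·0+3·2 = 36 | 6·6 = 36
T: 1·4+2·5+4·1+2·0+3·6 = 36 | 6·6 = 36
D: 1·0+2·0+4·2+2·5+3·0 = 18 | 6·3 = 18
X: 1·0+2·1+4·0+2·2+3·8 = 30 | 6·5 = 30
gcd(1,2,4,2,3,6) = 1

Coefficients: [1, 2, 4, 2, 3, 6]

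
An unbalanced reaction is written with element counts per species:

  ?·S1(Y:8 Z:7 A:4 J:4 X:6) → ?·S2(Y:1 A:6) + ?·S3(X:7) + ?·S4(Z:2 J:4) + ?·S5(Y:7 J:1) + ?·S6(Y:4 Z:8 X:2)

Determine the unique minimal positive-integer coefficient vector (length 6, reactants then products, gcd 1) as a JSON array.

Y: 6·8 = 48 | 4·1+4·0+5·0+4·7+4·4 = 48
Z: 6·7 = 42 | 4·0+4·0+5·2+4·0+4·8 = 42
A: 6·4 = 24 | 4·6+4·0+5·0+4·0+4·0 = 24
J: 6·4 = 24 | 4·0+4·0+5·4+4·1+4·0 = 24
X: 6·6 = 36 | 4·0+4·7+5·0+4·0+4·2 = 36
gcd(6,4,4,5,4,4) = 1

Coefficients: [6, 4, 4, 5, 4, 4]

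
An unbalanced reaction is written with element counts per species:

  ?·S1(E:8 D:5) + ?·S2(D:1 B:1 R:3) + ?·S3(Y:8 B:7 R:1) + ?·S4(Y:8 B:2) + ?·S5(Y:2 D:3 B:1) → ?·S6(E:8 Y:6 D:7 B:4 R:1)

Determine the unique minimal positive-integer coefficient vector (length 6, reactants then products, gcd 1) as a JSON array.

E: 5·8+1·0+2·0+1·0+3·0 = 40 | 5·8 = 40
Y: 5·0+1·0+2·8+1·8+3·2 = 30 | 5·6 = 30
D: 5·5+1·1+2·0+1·0+3·3 = 35 | 5·7 = 35
B: 5·0+1·1+2·7+1·2+3·1 = 20 | 5·4 = 20
R: 5·0+1·3+2·1+1·0+3·0 = 5 | 5·1 = 5
gcd(5,1,2,1,3,5) = 1

Coefficients: [5, 1, 2, 1, 3, 5]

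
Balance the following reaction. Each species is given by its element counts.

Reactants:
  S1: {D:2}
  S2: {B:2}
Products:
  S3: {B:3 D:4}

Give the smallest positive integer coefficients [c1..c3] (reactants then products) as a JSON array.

B: 4·0+3·2 = 6 | 2·3 = 6
D: 4·2+3·0 = 8 | 2·4 = 8
gcd(4,3,2) = 1

Coefficients: [4, 3, 2]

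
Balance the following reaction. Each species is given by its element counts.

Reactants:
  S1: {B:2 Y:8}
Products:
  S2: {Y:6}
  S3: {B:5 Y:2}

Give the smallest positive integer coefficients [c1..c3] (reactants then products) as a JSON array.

Coefficients: [5, 6, 2]

B: 5·2 = 10 | 6·0+2·5 = 10
Y: 5·8 = 40 | 6·6+2·2 = 40
gcd(5,6,2) = 1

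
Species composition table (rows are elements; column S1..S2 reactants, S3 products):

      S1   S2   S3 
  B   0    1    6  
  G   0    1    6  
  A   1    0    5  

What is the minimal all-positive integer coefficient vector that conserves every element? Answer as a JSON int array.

Coefficients: [5, 6, 1]

B: 5·0+6·1 = 6 | 1·6 = 6
G: 5·0+6·1 = 6 | 1·6 = 6
A: 5·1+6·0 = 5 | 1·5 = 5
gcd(5,6,1) = 1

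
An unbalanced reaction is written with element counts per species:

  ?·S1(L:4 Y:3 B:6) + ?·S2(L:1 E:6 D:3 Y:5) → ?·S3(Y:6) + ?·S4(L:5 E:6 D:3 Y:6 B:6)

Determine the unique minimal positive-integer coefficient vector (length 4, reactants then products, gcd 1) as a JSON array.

L: 3·4+3·1 = 15 | 1·0+3·5 = 15
E: 3·0+3·6 = 18 | 1·0+3·6 = 18
D: 3·0+3·3 = 9 | 1·0+3·3 = 9
Y: 3·3+3·5 = 24 | 1·6+3·6 = 24
B: 3·6+3·0 = 18 | 1·0+3·6 = 18
gcd(3,3,1,3) = 1

Coefficients: [3, 3, 1, 3]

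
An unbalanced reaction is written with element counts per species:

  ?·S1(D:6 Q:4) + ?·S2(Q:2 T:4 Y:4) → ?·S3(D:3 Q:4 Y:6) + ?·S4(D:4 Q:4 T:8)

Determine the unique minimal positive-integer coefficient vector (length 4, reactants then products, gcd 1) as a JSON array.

Coefficients: [4, 6, 4, 3]

D: 4·6+6·0 = 24 | 4·3+3·4 = 24
Q: 4·4+6·2 = 28 | 4·4+3·4 = 28
T: 4·0+6·4 = 24 | 4·0+3·8 = 24
Y: 4·0+6·4 = 24 | 4·6+3·0 = 24
gcd(4,6,4,3) = 1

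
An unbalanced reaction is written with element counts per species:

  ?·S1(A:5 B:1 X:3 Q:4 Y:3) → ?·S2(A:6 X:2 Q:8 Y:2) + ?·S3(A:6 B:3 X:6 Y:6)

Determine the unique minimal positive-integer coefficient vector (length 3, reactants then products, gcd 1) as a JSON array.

A: 6·5 = 30 | 3·6+2·6 = 30
B: 6·1 = 6 | 3·0+2·3 = 6
X: 6·3 = 18 | 3·2+2·6 = 18
Q: 6·4 = 24 | 3·8+2·0 = 24
Y: 6·3 = 18 | 3·2+2·6 = 18
gcd(6,3,2) = 1

Coefficients: [6, 3, 2]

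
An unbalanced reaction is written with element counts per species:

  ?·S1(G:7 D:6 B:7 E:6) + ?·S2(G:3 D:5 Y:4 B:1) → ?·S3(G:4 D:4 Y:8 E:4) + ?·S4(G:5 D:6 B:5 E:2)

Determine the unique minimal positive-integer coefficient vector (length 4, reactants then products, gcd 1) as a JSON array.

Coefficients: [3, 4, 2, 5]

G: 3·7+4·3 = 33 | 2·4+5·5 = 33
D: 3·6+4·5 = 38 | 2·4+5·6 = 38
Y: 3·0+4·4 = 16 | 2·8+5·0 = 16
B: 3·7+4·1 = 25 | 2·0+5·5 = 25
E: 3·6+4·0 = 18 | 2·4+5·2 = 18
gcd(3,4,2,5) = 1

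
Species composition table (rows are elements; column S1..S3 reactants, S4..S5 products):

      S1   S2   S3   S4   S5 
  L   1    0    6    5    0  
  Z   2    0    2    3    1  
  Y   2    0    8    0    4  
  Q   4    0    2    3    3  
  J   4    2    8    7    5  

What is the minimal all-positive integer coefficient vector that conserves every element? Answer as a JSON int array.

Coefficients: [4, 5, 1, 2, 4]

L: 4·1+5·0+1·6 = 10 | 2·5+4·0 = 10
Z: 4·2+5·0+1·2 = 10 | 2·3+4·1 = 10
Y: 4·2+5·0+1·8 = 16 | 2·0+4·4 = 16
Q: 4·4+5·0+1·2 = 18 | 2·3+4·3 = 18
J: 4·4+5·2+1·8 = 34 | 2·7+4·5 = 34
gcd(4,5,1,2,4) = 1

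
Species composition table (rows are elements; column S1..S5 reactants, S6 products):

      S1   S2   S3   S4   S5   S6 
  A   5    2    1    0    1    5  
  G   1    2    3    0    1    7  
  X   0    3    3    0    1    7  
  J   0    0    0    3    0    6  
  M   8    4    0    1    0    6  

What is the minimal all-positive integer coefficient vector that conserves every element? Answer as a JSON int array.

A: 1·5+1·2+5·1+6·0+3·1 = 15 | 3·5 = 15
G: 1·1+1·2+5·3+6·0+3·1 = 21 | 3·7 = 21
X: 1·0+1·3+5·3+6·0+3·1 = 21 | 3·7 = 21
J: 1·0+1·0+5·0+6·3+3·0 = 18 | 3·6 = 18
M: 1·8+1·4+5·0+6·1+3·0 = 18 | 3·6 = 18
gcd(1,1,5,6,3,3) = 1

Coefficients: [1, 1, 5, 6, 3, 3]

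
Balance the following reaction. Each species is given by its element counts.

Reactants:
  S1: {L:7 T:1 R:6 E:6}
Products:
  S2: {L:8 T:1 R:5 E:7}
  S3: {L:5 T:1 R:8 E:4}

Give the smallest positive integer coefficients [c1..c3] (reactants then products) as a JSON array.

L: 3·7 = 21 | 2·8+1·5 = 21
T: 3·1 = 3 | 2·1+1·1 = 3
R: 3·6 = 18 | 2·5+1·8 = 18
E: 3·6 = 18 | 2·7+1·4 = 18
gcd(3,2,1) = 1

Coefficients: [3, 2, 1]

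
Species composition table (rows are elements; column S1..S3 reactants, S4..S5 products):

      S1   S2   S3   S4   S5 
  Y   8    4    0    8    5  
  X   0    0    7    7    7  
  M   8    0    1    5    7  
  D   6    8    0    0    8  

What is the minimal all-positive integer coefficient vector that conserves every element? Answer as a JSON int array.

Y: 4·8+1·4+6·0 = 36 | 2·8+4·5 = 36
X: 4·0+1·0+6·7 = 42 | 2·7+4·7 = 42
M: 4·8+1·0+6·1 = 38 | 2·5+4·7 = 38
D: 4·6+1·8+6·0 = 32 | 2·0+4·8 = 32
gcd(4,1,6,2,4) = 1

Coefficients: [4, 1, 6, 2, 4]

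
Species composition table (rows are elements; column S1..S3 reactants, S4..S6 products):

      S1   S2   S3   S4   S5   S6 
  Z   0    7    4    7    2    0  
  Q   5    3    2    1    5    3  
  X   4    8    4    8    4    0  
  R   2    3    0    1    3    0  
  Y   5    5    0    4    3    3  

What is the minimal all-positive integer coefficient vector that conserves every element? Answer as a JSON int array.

Coefficients: [3, 6, 3, 6, 6, 1]

Z: 3·0+6·7+3·4 = 54 | 6·7+6·2+1·0 = 54
Q: 3·5+6·3+3·2 = 39 | 6·1+6·5+1·3 = 39
X: 3·4+6·8+3·4 = 72 | 6·8+6·4+1·0 = 72
R: 3·2+6·3+3·0 = 24 | 6·1+6·3+1·0 = 24
Y: 3·5+6·5+3·0 = 45 | 6·4+6·3+1·3 = 45
gcd(3,6,3,6,6,1) = 1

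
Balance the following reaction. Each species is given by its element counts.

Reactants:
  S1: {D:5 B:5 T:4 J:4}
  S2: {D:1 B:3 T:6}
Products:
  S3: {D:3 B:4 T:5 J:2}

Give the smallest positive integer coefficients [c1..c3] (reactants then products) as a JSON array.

Coefficients: [1, 1, 2]

D: 1·5+1·1 = 6 | 2·3 = 6
B: 1·5+1·3 = 8 | 2·4 = 8
T: 1·4+1·6 = 10 | 2·5 = 10
J: 1·4+1·0 = 4 | 2·2 = 4
gcd(1,1,2) = 1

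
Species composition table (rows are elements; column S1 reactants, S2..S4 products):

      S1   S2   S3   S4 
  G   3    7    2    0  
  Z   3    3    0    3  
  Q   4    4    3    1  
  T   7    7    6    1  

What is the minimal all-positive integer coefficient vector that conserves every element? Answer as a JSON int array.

Coefficients: [5, 1, 4, 4]

G: 5·3 = 15 | 1·7+4·2+4·0 = 15
Z: 5·3 = 15 | 1·3+4·0+4·3 = 15
Q: 5·4 = 20 | 1·4+4·3+4·1 = 20
T: 5·7 = 35 | 1·7+4·6+4·1 = 35
gcd(5,1,4,4) = 1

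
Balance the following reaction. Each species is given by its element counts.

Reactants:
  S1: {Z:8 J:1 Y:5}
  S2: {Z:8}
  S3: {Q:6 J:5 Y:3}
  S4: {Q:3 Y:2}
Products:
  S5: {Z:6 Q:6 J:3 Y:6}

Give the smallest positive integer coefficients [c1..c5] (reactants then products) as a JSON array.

Z: 2·8+1·8+2·0+4·0 = 24 | 4·6 = 24
Q: 2·0+1·0+2·6+4·3 = 24 | 4·6 = 24
J: 2·1+1·0+2·5+4·0 = 12 | 4·3 = 12
Y: 2·5+1·0+2·3+4·2 = 24 | 4·6 = 24
gcd(2,1,2,4,4) = 1

Coefficients: [2, 1, 2, 4, 4]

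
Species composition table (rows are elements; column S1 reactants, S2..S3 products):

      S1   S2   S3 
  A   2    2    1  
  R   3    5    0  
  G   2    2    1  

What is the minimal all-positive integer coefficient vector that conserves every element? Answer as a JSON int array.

Coefficients: [5, 3, 4]

A: 5·2 = 10 | 3·2+4·1 = 10
R: 5·3 = 15 | 3·5+4·0 = 15
G: 5·2 = 10 | 3·2+4·1 = 10
gcd(5,3,4) = 1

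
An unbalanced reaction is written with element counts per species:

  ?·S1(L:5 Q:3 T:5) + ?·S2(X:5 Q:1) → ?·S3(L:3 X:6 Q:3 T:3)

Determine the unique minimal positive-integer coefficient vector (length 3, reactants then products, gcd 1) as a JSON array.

L: 3·5+6·0 = 15 | 5·3 = 15
X: 3·0+6·5 = 30 | 5·6 = 30
Q: 3·3+6·1 = 15 | 5·3 = 15
T: 3·5+6·0 = 15 | 5·3 = 15
gcd(3,6,5) = 1

Coefficients: [3, 6, 5]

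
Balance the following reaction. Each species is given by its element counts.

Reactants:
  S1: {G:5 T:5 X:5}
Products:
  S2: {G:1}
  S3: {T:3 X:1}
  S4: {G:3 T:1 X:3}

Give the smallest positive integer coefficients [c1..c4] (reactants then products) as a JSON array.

Coefficients: [4, 5, 5, 5]

G: 4·5 = 20 | 5·1+5·0+5·3 = 20
T: 4·5 = 20 | 5·0+5·3+5·1 = 20
X: 4·5 = 20 | 5·0+5·1+5·3 = 20
gcd(4,5,5,5) = 1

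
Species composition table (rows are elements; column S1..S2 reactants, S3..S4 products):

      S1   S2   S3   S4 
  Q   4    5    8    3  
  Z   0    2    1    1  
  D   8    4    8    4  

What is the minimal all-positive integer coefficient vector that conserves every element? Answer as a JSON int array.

Q: 2·4+3·5 = 23 | 1·8+5·3 = 23
Z: 2·0+3·2 = 6 | 1·1+5·1 = 6
D: 2·8+3·4 = 28 | 1·8+5·4 = 28
gcd(2,3,1,5) = 1

Coefficients: [2, 3, 1, 5]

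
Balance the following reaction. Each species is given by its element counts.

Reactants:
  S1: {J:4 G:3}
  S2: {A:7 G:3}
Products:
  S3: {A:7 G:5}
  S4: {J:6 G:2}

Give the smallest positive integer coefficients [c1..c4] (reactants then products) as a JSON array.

J: 6·4+5·0 = 24 | 5·0+4·6 = 24
A: 6·0+5·7 = 35 | 5·7+4·0 = 35
G: 6·3+5·3 = 33 | 5·5+4·2 = 33
gcd(6,5,5,4) = 1

Coefficients: [6, 5, 5, 4]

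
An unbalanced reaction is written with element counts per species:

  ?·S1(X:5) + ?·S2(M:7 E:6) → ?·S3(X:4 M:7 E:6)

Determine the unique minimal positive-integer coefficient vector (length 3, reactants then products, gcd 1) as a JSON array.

Coefficients: [4, 5, 5]

X: 4·5+5·0 = 20 | 5·4 = 20
M: 4·0+5·7 = 35 | 5·7 = 35
E: 4·0+5·6 = 30 | 5·6 = 30
gcd(4,5,5) = 1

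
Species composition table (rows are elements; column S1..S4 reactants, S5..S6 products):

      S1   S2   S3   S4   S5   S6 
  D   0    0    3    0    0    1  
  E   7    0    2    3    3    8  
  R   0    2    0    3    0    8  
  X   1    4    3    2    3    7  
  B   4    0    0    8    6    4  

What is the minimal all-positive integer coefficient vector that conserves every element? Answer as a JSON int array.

Coefficients: [4, 6, 1, 4, 6, 3]

D: 4·0+6·0+1·3+4·0 = 3 | 6·0+3·1 = 3
E: 4·7+6·0+1·2+4·3 = 42 | 6·3+3·8 = 42
R: 4·0+6·2+1·0+4·3 = 24 | 6·0+3·8 = 24
X: 4·1+6·4+1·3+4·2 = 39 | 6·3+3·7 = 39
B: 4·4+6·0+1·0+4·8 = 48 | 6·6+3·4 = 48
gcd(4,6,1,4,6,3) = 1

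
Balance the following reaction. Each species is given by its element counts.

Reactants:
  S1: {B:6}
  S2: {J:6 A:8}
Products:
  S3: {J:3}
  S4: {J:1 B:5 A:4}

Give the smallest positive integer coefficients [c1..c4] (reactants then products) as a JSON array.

J: 5·0+3·6 = 18 | 4·3+6·1 = 18
B: 5·6+3·0 = 30 | 4·0+6·5 = 30
A: 5·0+3·8 = 24 | 4·0+6·4 = 24
gcd(5,3,4,6) = 1

Coefficients: [5, 3, 4, 6]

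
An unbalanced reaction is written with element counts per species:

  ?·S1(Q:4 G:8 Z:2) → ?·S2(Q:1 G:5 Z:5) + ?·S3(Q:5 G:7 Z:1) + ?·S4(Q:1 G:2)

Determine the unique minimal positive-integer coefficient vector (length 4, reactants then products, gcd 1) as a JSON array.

Q: 3·4 = 12 | 1·1+1·5+6·1 = 12
G: 3·8 = 24 | 1·5+1·7+6·2 = 24
Z: 3·2 = 6 | 1·5+1·1+6·0 = 6
gcd(3,1,1,6) = 1

Coefficients: [3, 1, 1, 6]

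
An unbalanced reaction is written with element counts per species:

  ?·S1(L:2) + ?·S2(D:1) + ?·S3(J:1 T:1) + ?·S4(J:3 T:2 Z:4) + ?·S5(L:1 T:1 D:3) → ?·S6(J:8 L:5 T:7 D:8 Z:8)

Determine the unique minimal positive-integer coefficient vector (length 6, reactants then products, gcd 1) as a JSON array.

J: 2·0+5·0+2·1+2·3+1·0 = 8 | 1·8 = 8
L: 2·2+5·0+2·0+2·0+1·1 = 5 | 1·5 = 5
T: 2·0+5·0+2·1+2·2+1·1 = 7 | 1·7 = 7
D: 2·0+5·1+2·0+2·0+1·3 = 8 | 1·8 = 8
Z: 2·0+5·0+2·0+2·4+1·0 = 8 | 1·8 = 8
gcd(2,5,2,2,1,1) = 1

Coefficients: [2, 5, 2, 2, 1, 1]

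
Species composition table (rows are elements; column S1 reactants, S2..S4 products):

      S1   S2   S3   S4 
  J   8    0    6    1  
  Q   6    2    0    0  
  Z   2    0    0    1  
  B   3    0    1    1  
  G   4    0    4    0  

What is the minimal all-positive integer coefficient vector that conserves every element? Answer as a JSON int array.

J: 1·8 = 8 | 3·0+1·6+2·1 = 8
Q: 1·6 = 6 | 3·2+1·0+2·0 = 6
Z: 1·2 = 2 | 3·0+1·0+2·1 = 2
B: 1·3 = 3 | 3·0+1·1+2·1 = 3
G: 1·4 = 4 | 3·0+1·4+2·0 = 4
gcd(1,3,1,2) = 1

Coefficients: [1, 3, 1, 2]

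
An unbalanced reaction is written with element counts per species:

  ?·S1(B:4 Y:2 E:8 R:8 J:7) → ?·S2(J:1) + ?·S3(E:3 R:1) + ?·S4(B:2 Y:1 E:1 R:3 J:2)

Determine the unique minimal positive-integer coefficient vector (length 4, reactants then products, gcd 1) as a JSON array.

Coefficients: [1, 3, 2, 2]

B: 1·4 = 4 | 3·0+2·0+2·2 = 4
Y: 1·2 = 2 | 3·0+2·0+2·1 = 2
E: 1·8 = 8 | 3·0+2·3+2·1 = 8
R: 1·8 = 8 | 3·0+2·1+2·3 = 8
J: 1·7 = 7 | 3·1+2·0+2·2 = 7
gcd(1,3,2,2) = 1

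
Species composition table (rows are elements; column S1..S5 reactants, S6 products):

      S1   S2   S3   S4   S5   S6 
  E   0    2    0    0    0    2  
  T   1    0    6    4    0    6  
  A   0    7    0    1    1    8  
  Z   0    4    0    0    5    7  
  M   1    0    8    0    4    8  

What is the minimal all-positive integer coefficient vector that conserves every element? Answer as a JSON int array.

E: 4·0+5·2+3·0+2·0+3·0 = 10 | 5·2 = 10
T: 4·1+5·0+3·6+2·4+3·0 = 30 | 5·6 = 30
A: 4·0+5·7+3·0+2·1+3·1 = 40 | 5·8 = 40
Z: 4·0+5·4+3·0+2·0+3·5 = 35 | 5·7 = 35
M: 4·1+5·0+3·8+2·0+3·4 = 40 | 5·8 = 40
gcd(4,5,3,2,3,5) = 1

Coefficients: [4, 5, 3, 2, 3, 5]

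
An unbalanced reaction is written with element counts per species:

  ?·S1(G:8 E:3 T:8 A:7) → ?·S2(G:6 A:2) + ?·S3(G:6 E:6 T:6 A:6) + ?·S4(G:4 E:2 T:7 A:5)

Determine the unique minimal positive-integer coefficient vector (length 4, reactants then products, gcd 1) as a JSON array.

Coefficients: [6, 3, 1, 6]

G: 6·8 = 48 | 3·6+1·6+6·4 = 48
E: 6·3 = 18 | 3·0+1·6+6·2 = 18
T: 6·8 = 48 | 3·0+1·6+6·7 = 48
A: 6·7 = 42 | 3·2+1·6+6·5 = 42
gcd(6,3,1,6) = 1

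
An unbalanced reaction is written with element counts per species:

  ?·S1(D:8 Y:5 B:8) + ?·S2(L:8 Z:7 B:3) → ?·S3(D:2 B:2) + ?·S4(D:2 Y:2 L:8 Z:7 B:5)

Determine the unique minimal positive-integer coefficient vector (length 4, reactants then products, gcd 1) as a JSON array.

Coefficients: [2, 5, 3, 5]

D: 2·8+5·0 = 16 | 3·2+5·2 = 16
Y: 2·5+5·0 = 10 | 3·0+5·2 = 10
L: 2·0+5·8 = 40 | 3·0+5·8 = 40
Z: 2·0+5·7 = 35 | 3·0+5·7 = 35
B: 2·8+5·3 = 31 | 3·2+5·5 = 31
gcd(2,5,3,5) = 1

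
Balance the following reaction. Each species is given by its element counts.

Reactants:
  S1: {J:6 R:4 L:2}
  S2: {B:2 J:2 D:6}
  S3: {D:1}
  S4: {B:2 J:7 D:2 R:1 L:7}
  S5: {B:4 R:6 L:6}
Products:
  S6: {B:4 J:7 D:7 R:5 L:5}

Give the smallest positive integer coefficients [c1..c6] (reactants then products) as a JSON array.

B: 3·0+5·2+3·0+1·2+2·4 = 20 | 5·4 = 20
J: 3·6+5·2+3·0+1·7+2·0 = 35 | 5·7 = 35
D: 3·0+5·6+3·1+1·2+2·0 = 35 | 5·7 = 35
R: 3·4+5·0+3·0+1·1+2·6 = 25 | 5·5 = 25
L: 3·2+5·0+3·0+1·7+2·6 = 25 | 5·5 = 25
gcd(3,5,3,1,2,5) = 1

Coefficients: [3, 5, 3, 1, 2, 5]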